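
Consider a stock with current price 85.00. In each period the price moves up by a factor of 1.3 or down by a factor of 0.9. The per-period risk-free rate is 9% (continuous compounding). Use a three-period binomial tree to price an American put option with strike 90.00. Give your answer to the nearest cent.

Risk-neutral probability p = (e^0.09 − 0.9)/(1.3 − 0.9) = 0.1942/0.4000 = 0.4854
Terminal stock prices: S_uuu = 186.7, S_uud = 129.3, S_udd = 89.51, S_ddd = 61.97
Terminal payoffs (K − S): max(-96.75, 0) = 0, max(-39.28, 0) = 0, max(0.495, 0) = 0.495, max(28.03, 0) = 28.03
Node uu (S = 143.7): continuation = e^(−0.09)·[0.4854·0.0000 + 0.5146·0.0000] = 0.0000; exercise value = 0.0000 ≤ continuation, so V_uu = 0.0000
Node ud (S = 99.45): continuation = e^(−0.09)·[0.4854·0.0000 + 0.5146·0.4950] = 0.2328; exercise value = 0.0000 ≤ continuation, so V_ud = 0.2328
Node dd (S = 68.85): continuation = e^(−0.09)·[0.4854·0.4950 + 0.5146·28.0350] = 13.4038; exercise value = 21.1500 > continuation, so V_dd = 21.1500 (exercise)
Node u (S = 110.5): continuation = e^(−0.09)·[0.4854·0.0000 + 0.5146·0.2328] = 0.1095; exercise value = 0.0000 ≤ continuation, so V_u = 0.1095
Node d (S = 76.5): continuation = e^(−0.09)·[0.4854·0.2328 + 0.5146·21.1500] = 10.0496; exercise value = 13.5000 > continuation, so V_d = 13.5000 (exercise)
Node 0 (S = 85): continuation = e^(−0.09)·[0.4854·0.1095 + 0.5146·13.5000] = 6.3973; exercise value = 5.0000 ≤ continuation, so V_0 = 6.3973

6.40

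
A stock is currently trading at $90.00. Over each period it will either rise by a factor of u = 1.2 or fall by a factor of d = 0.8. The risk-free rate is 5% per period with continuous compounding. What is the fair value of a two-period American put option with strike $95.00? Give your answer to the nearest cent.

$9.95

Risk-neutral probability p = (e^0.05 − 0.8)/(1.2 − 0.8) = 0.2513/0.4000 = 0.6282
Terminal stock prices: S_uu = 129.6, S_ud = 86.4, S_dd = 57.6
Terminal payoffs (K − S): max(-34.6, 0) = 0, max(8.6, 0) = 8.6, max(37.4, 0) = 37.4
Node u (S = 108): continuation = e^(−0.05)·[0.6282·0.0000 + 0.3718·8.6000] = 3.0417; exercise value = 0.0000 ≤ continuation, so V_u = 3.0417
Node d (S = 72): continuation = e^(−0.05)·[0.6282·8.6000 + 0.3718·37.4000] = 18.3668; exercise value = 23.0000 > continuation, so V_d = 23.0000 (exercise)
Node 0 (S = 90): continuation = e^(−0.05)·[0.6282·3.0417 + 0.3718·23.0000] = 9.9524; exercise value = 5.0000 ≤ continuation, so V_0 = 9.9524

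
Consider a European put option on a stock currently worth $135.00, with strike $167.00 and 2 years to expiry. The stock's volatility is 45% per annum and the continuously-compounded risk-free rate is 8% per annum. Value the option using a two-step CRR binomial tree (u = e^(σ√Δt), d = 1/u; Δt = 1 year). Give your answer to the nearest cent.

CRR parameters: u = e^(σ√Δt) = e^(0.45·√1) = 1.5683, d = 1/u = 0.6376
Per-period rate: rΔt = 0.08·1 = 0.08, so R = e^0.08 = 1.0833
Risk-neutral probability p = (e^0.08 − 0.6376)/(1.5683 − 0.6376) = 0.4457/0.9307 = 0.4789
Terminal stock prices: S_uu = 332, S_ud = 135, S_dd = 54.89
Terminal payoffs (K − S): max(-165, 0) = 0, max(32, 0) = 32, max(112.1, 0) = 112.1
Node u (S = 211.7): V_u = e^(−0.08)·[0.4789·0.0000 + 0.5211·32.0000] = 15.3946
Node d (S = 86.08): V_d = e^(−0.08)·[0.4789·32.0000 + 0.5211·112.1131] = 68.0806
Node 0 (S = 135): V_0 = e^(−0.08)·[0.4789·15.3946 + 0.5211·68.0806] = 39.5573

$39.56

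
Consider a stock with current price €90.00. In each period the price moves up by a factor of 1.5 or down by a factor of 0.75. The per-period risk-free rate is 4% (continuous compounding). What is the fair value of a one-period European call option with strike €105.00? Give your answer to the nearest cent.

Risk-neutral probability p = (e^0.04 − 0.75)/(1.5 − 0.75) = 0.2908/0.7500 = 0.3877
Terminal stock prices: S_u = 135, S_d = 67.5
Terminal payoffs (S − K): max(30, 0) = 30, max(-37.5, 0) = 0
Node 0 (S = 90): V_0 = e^(−0.04)·[0.3877·30.0000 + 0.6123·0.0000] = 11.1763

€11.18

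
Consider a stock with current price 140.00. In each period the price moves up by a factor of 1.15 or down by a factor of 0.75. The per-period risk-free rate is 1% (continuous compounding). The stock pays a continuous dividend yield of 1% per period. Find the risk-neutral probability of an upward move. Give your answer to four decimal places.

p = 0.6250

Per-period risk-free factor R = e^0.01 = 1.0101; dividend-adjusted growth = e^(0.01−0.01) = 1.0000.
Risk-neutral probability p = (1.0000 − 0.75)/(1.15 − 0.75) = 0.2500/0.4000 = 0.6250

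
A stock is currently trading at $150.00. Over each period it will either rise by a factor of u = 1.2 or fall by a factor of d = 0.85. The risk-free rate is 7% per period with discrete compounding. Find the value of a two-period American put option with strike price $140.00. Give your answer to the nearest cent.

Risk-neutral probability p = (1 + 0.07 − 0.85)/(1.2 − 0.85) = 0.2200/0.3500 = 0.6286
Terminal stock prices: S_uu = 216, S_ud = 153, S_dd = 108.4
Terminal payoffs (K − S): max(-76, 0) = 0, max(-13, 0) = 0, max(31.63, 0) = 31.63
Node u (S = 180): continuation = 1/1.07·[0.6286·0.0000 + 0.3714·0.0000] = 0.0000; exercise value = 0.0000 ≤ continuation, so V_u = 0.0000
Node d (S = 127.5): continuation = 1/1.07·[0.6286·0.0000 + 0.3714·31.6250] = 10.9780; exercise value = 12.5000 > continuation, so V_d = 12.5000 (exercise)
Node 0 (S = 150): continuation = 1/1.07·[0.6286·0.0000 + 0.3714·12.5000] = 4.3391; exercise value = 0.0000 ≤ continuation, so V_0 = 4.3391

$4.34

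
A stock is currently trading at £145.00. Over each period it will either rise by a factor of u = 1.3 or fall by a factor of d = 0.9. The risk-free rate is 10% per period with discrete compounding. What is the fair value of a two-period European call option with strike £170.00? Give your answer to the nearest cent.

Risk-neutral probability p = (1 + 0.1 − 0.9)/(1.3 − 0.9) = 0.2000/0.4000 = 0.5000
Terminal stock prices: S_uu = 245.1, S_ud = 169.7, S_dd = 117.5
Terminal payoffs (S − K): max(75.05, 0) = 75.05, max(-0.35, 0) = 0, max(-52.55, 0) = 0
Node u (S = 188.5): V_u = 1/1.1·[0.5000·75.0500 + 0.5000·0.0000] = 34.1136
Node d (S = 130.5): V_d = 1/1.1·[0.5000·0.0000 + 0.5000·0.0000] = 0.0000
Node 0 (S = 145): V_0 = 1/1.1·[0.5000·34.1136 + 0.5000·0.0000] = 15.5062

£15.51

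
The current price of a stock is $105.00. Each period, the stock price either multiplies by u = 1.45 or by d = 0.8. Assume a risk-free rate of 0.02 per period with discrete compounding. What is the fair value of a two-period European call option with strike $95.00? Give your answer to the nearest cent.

Risk-neutral probability p = (1 + 0.02 − 0.8)/(1.45 − 0.8) = 0.2200/0.6500 = 0.3385
Terminal stock prices: S_uu = 220.8, S_ud = 121.8, S_dd = 67.2
Terminal payoffs (S − K): max(125.8, 0) = 125.8, max(26.8, 0) = 26.8, max(-27.8, 0) = 0
Node u (S = 152.2): V_u = 1/1.02·[0.3385·125.7625 + 0.6615·26.8000] = 59.1127
Node d (S = 84): V_d = 1/1.02·[0.3385·26.8000 + 0.6615·0.0000] = 8.8929
Node 0 (S = 105): V_0 = 1/1.02·[0.3385·59.1127 + 0.6615·8.8929] = 25.3827

$25.38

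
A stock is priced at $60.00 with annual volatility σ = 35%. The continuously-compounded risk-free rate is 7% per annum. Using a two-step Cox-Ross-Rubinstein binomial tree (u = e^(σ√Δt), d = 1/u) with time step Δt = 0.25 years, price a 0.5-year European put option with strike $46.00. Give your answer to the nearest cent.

$0.87

CRR parameters: u = e^(σ√Δt) = e^(0.35·√0.25) = 1.1912, d = 1/u = 0.8395
Per-period rate: rΔt = 0.07·0.25 = 0.0175, so R = e^0.0175 = 1.0177
Risk-neutral probability p = (e^0.0175 − 0.8395)/(1.1912 − 0.8395) = 0.1782/0.3518 = 0.5065
Terminal stock prices: S_uu = 85.14, S_ud = 60, S_dd = 42.28
Terminal payoffs (K − S): max(-39.14, 0) = 0, max(-14, 0) = 0, max(3.719, 0) = 3.719
Node u (S = 71.47): V_u = e^(−0.0175)·[0.5065·0.0000 + 0.4935·0.0000] = 0.0000
Node d (S = 50.37): V_d = e^(−0.0175)·[0.5065·0.0000 + 0.4935·3.7187] = 1.8032
Node 0 (S = 60): V_0 = e^(−0.0175)·[0.5065·0.0000 + 0.4935·1.8032] = 0.8744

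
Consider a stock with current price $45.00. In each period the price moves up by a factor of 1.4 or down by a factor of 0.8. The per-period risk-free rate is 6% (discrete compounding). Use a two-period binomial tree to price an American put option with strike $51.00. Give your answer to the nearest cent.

Risk-neutral probability p = (1 + 0.06 − 0.8)/(1.4 − 0.8) = 0.2600/0.6000 = 0.4333
Terminal stock prices: S_uu = 88.2, S_ud = 50.4, S_dd = 28.8
Terminal payoffs (K − S): max(-37.2, 0) = 0, max(0.6, 0) = 0.6, max(22.2, 0) = 22.2
Node u (S = 63): continuation = 1/1.06·[0.4333·0.0000 + 0.5667·0.6000] = 0.3208; exercise value = 0.0000 ≤ continuation, so V_u = 0.3208
Node d (S = 36): continuation = 1/1.06·[0.4333·0.6000 + 0.5667·22.2000] = 12.1132; exercise value = 15.0000 > continuation, so V_d = 15.0000 (exercise)
Node 0 (S = 45): continuation = 1/1.06·[0.4333·0.3208 + 0.5667·15.0000] = 8.1500; exercise value = 6.0000 ≤ continuation, so V_0 = 8.1500

$8.15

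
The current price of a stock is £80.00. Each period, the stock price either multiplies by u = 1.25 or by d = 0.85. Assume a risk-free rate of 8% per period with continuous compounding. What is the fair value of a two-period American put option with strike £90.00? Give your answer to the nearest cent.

Risk-neutral probability p = (e^0.08 − 0.85)/(1.25 − 0.85) = 0.2333/0.4000 = 0.5832
Terminal stock prices: S_uu = 125, S_ud = 85, S_dd = 57.8
Terminal payoffs (K − S): max(-35, 0) = 0, max(5, 0) = 5, max(32.2, 0) = 32.2
Node u (S = 100): continuation = e^(−0.08)·[0.5832·0.0000 + 0.4168·5.0000] = 1.9237; exercise value = 0.0000 ≤ continuation, so V_u = 1.9237
Node d (S = 68): continuation = e^(−0.08)·[0.5832·5.0000 + 0.4168·32.2000] = 15.0805; exercise value = 22.0000 > continuation, so V_d = 22.0000 (exercise)
Node 0 (S = 80): continuation = e^(−0.08)·[0.5832·1.9237 + 0.4168·22.0000] = 9.4999; exercise value = 10.0000 > continuation, so V_0 = 10.0000 (exercise)

£10.00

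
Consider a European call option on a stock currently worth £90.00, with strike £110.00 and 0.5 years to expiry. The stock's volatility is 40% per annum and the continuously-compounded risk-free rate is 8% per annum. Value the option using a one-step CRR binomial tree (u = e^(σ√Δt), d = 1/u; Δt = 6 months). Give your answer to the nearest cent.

£4.53

CRR parameters: u = e^(σ√Δt) = e^(0.4·√0.5) = 1.3269, d = 1/u = 0.7536
Per-period rate: rΔt = 0.08·0.5 = 0.04, so R = e^0.04 = 1.0408
Risk-neutral probability p = (e^0.04 − 0.7536)/(1.3269 − 0.7536) = 0.2872/0.5733 = 0.5009
Terminal stock prices: S_u = 119.4, S_d = 67.83
Terminal payoffs (S − K): max(9.421, 0) = 9.421, max(-42.17, 0) = 0
Node 0 (S = 90): V_0 = e^(−0.04)·[0.5009·9.4207 + 0.4991·0.0000] = 4.5342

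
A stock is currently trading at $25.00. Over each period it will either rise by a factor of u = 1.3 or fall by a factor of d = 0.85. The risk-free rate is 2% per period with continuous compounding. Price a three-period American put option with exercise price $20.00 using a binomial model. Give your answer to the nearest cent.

$1.05

Risk-neutral probability p = (e^0.02 − 0.85)/(1.3 − 0.85) = 0.1702/0.4500 = 0.3782
Terminal stock prices: S_uuu = 54.93, S_uud = 35.91, S_udd = 23.48, S_ddd = 15.35
Terminal payoffs (K − S): max(-34.93, 0) = 0, max(-15.91, 0) = 0, max(-3.481, 0) = 0, max(4.647, 0) = 4.647
Node uu (S = 42.25): continuation = e^(−0.02)·[0.3782·0.0000 + 0.6218·0.0000] = 0.0000; exercise value = 0.0000 ≤ continuation, so V_uu = 0.0000
Node ud (S = 27.62): continuation = e^(−0.02)·[0.3782·0.0000 + 0.6218·0.0000] = 0.0000; exercise value = 0.0000 ≤ continuation, so V_ud = 0.0000
Node dd (S = 18.06): continuation = e^(−0.02)·[0.3782·0.0000 + 0.6218·4.6469] = 2.8321; exercise value = 1.9375 ≤ continuation, so V_dd = 2.8321
Node u (S = 32.5): continuation = e^(−0.02)·[0.3782·0.0000 + 0.6218·0.0000] = 0.0000; exercise value = 0.0000 ≤ continuation, so V_u = 0.0000
Node d (S = 21.25): continuation = e^(−0.02)·[0.3782·0.0000 + 0.6218·2.8321] = 1.7261; exercise value = 0.0000 ≤ continuation, so V_d = 1.7261
Node 0 (S = 25): continuation = e^(−0.02)·[0.3782·0.0000 + 0.6218·1.7261] = 1.0520; exercise value = 0.0000 ≤ continuation, so V_0 = 1.0520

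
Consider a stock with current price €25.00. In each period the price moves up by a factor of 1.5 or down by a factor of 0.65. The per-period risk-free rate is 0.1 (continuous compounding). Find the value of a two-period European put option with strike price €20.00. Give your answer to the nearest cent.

€1.67

Risk-neutral probability p = (e^0.1 − 0.65)/(1.5 − 0.65) = 0.4552/0.8500 = 0.5355
Terminal stock prices: S_uu = 56.25, S_ud = 24.38, S_dd = 10.56
Terminal payoffs (K − S): max(-36.25, 0) = 0, max(-4.375, 0) = 0, max(9.437, 0) = 9.437
Node u (S = 37.5): V_u = e^(−0.1)·[0.5355·0.0000 + 0.4645·0.0000] = 0.0000
Node d (S = 16.25): V_d = e^(−0.1)·[0.5355·0.0000 + 0.4645·9.4375] = 3.9666
Node 0 (S = 25): V_0 = e^(−0.1)·[0.5355·0.0000 + 0.4645·3.9666] = 1.6672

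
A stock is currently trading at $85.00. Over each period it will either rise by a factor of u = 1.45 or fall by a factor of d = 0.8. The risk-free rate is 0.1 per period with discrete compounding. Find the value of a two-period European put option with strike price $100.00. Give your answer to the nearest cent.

$11.50

Risk-neutral probability p = (1 + 0.1 − 0.8)/(1.45 − 0.8) = 0.3000/0.6500 = 0.4615
Terminal stock prices: S_uu = 178.7, S_ud = 98.6, S_dd = 54.4
Terminal payoffs (K − S): max(-78.71, 0) = 0, max(1.4, 0) = 1.4, max(45.6, 0) = 45.6
Node u (S = 123.2): V_u = 1/1.1·[0.4615·0.0000 + 0.5385·1.4000] = 0.6853
Node d (S = 68): V_d = 1/1.1·[0.4615·1.4000 + 0.5385·45.6000] = 22.9091
Node 0 (S = 85): V_0 = 1/1.1·[0.4615·0.6853 + 0.5385·22.9091] = 11.5018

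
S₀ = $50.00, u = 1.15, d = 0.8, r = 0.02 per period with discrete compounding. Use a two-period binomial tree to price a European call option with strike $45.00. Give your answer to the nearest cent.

$8.47

Risk-neutral probability p = (1 + 0.02 − 0.8)/(1.15 − 0.8) = 0.2200/0.3500 = 0.6286
Terminal stock prices: S_uu = 66.12, S_ud = 46, S_dd = 32
Terminal payoffs (S − K): max(21.12, 0) = 21.12, max(1, 0) = 1, max(-13, 0) = 0
Node u (S = 57.5): V_u = 1/1.02·[0.6286·21.1250 + 0.3714·1.0000] = 13.3824
Node d (S = 40): V_d = 1/1.02·[0.6286·1.0000 + 0.3714·0.0000] = 0.6162
Node 0 (S = 50): V_0 = 1/1.02·[0.6286·13.3824 + 0.3714·0.6162] = 8.4712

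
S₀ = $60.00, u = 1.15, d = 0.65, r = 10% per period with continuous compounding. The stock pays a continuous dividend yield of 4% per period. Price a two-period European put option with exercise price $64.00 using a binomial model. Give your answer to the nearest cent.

Per-period risk-free factor R = e^0.1 = 1.1052; dividend-adjusted growth = e^(0.1−0.04) = 1.0618.
Risk-neutral probability p = (1.0618 − 0.65)/(1.15 − 0.65) = 0.4118/0.5000 = 0.8237
Terminal stock prices: S_uu = 79.35, S_ud = 44.85, S_dd = 25.35
Terminal payoffs (K − S): max(-15.35, 0) = 0, max(19.15, 0) = 19.15, max(38.65, 0) = 38.65
Node u (S = 69): V_u = e^(−0.1)·[0.8237·0.0000 + 0.1763·19.1500] = 3.0553
Node d (S = 39): V_d = e^(−0.1)·[0.8237·19.1500 + 0.1763·38.6500] = 20.4388
Node 0 (S = 60): V_0 = e^(−0.1)·[0.8237·3.0553 + 0.1763·20.4388] = 5.5381

$5.54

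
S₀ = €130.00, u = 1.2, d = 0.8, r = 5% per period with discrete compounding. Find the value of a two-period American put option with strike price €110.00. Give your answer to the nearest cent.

Risk-neutral probability p = (1 + 0.05 − 0.8)/(1.2 − 0.8) = 0.2500/0.4000 = 0.6250
Terminal stock prices: S_uu = 187.2, S_ud = 124.8, S_dd = 83.2
Terminal payoffs (K − S): max(-77.2, 0) = 0, max(-14.8, 0) = 0, max(26.8, 0) = 26.8
Node u (S = 156): continuation = 1/1.05·[0.6250·0.0000 + 0.3750·0.0000] = 0.0000; exercise value = 0.0000 ≤ continuation, so V_u = 0.0000
Node d (S = 104): continuation = 1/1.05·[0.6250·0.0000 + 0.3750·26.8000] = 9.5714; exercise value = 6.0000 ≤ continuation, so V_d = 9.5714
Node 0 (S = 130): continuation = 1/1.05·[0.6250·0.0000 + 0.3750·9.5714] = 3.4184; exercise value = 0.0000 ≤ continuation, so V_0 = 3.4184

€3.42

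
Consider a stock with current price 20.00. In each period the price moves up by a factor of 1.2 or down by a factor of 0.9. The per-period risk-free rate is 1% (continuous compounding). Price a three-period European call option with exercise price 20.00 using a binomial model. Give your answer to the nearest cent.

2.17

Risk-neutral probability p = (e^0.01 − 0.9)/(1.2 − 0.9) = 0.1101/0.3000 = 0.3668
Terminal stock prices: S_uuu = 34.56, S_uud = 25.92, S_udd = 19.44, S_ddd = 14.58
Terminal payoffs (S − K): max(14.56, 0) = 14.56, max(5.92, 0) = 5.92, max(-0.56, 0) = 0, max(-5.42, 0) = 0
Node uu (S = 28.8): V_uu = e^(−0.01)·[0.3668·14.5600 + 0.6332·5.9200] = 8.9990
Node ud (S = 21.6): V_ud = e^(−0.01)·[0.3668·5.9200 + 0.6332·0.0000] = 2.1500
Node dd (S = 16.2): V_dd = e^(−0.01)·[0.3668·0.0000 + 0.6332·0.0000] = 0.0000
Node u (S = 24): V_u = e^(−0.01)·[0.3668·8.9990 + 0.6332·2.1500] = 4.6161
Node d (S = 18): V_d = e^(−0.01)·[0.3668·2.1500 + 0.6332·0.0000] = 0.7809
Node 0 (S = 20): V_0 = e^(−0.01)·[0.3668·4.6161 + 0.6332·0.7809] = 2.1660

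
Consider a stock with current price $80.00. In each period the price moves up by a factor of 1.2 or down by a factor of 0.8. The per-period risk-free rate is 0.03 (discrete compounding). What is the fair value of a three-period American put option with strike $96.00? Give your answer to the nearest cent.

$18.12

Risk-neutral probability p = (1 + 0.03 − 0.8)/(1.2 − 0.8) = 0.2300/0.4000 = 0.5750
Terminal stock prices: S_uuu = 138.2, S_uud = 92.16, S_udd = 61.44, S_ddd = 40.96
Terminal payoffs (K − S): max(-42.24, 0) = 0, max(3.84, 0) = 3.84, max(34.56, 0) = 34.56, max(55.04, 0) = 55.04
Node uu (S = 115.2): continuation = 1/1.03·[0.5750·0.0000 + 0.4250·3.8400] = 1.5845; exercise value = 0.0000 ≤ continuation, so V_uu = 1.5845
Node ud (S = 76.8): continuation = 1/1.03·[0.5750·3.8400 + 0.4250·34.5600] = 16.4039; exercise value = 19.2000 > continuation, so V_ud = 19.2000 (exercise)
Node dd (S = 51.2): continuation = 1/1.03·[0.5750·34.5600 + 0.4250·55.0400] = 42.0039; exercise value = 44.8000 > continuation, so V_dd = 44.8000 (exercise)
Node u (S = 96): continuation = 1/1.03·[0.5750·1.5845 + 0.4250·19.2000] = 8.8069; exercise value = 0.0000 ≤ continuation, so V_u = 8.8069
Node d (S = 64): continuation = 1/1.03·[0.5750·19.2000 + 0.4250·44.8000] = 29.2039; exercise value = 32.0000 > continuation, so V_d = 32.0000 (exercise)
Node 0 (S = 80): continuation = 1/1.03·[0.5750·8.8069 + 0.4250·32.0000] = 18.1203; exercise value = 16.0000 ≤ continuation, so V_0 = 18.1203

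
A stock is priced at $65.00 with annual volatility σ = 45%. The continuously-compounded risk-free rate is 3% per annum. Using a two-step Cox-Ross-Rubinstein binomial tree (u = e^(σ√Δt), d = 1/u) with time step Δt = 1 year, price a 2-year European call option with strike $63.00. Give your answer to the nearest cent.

$17.17

CRR parameters: u = e^(σ√Δt) = e^(0.45·√1) = 1.5683, d = 1/u = 0.6376
Per-period rate: rΔt = 0.03·1 = 0.03, so R = e^0.03 = 1.0305
Risk-neutral probability p = (e^0.03 − 0.6376)/(1.5683 − 0.6376) = 0.3928/0.9307 = 0.4221
Terminal stock prices: S_uu = 159.9, S_ud = 65, S_dd = 26.43
Terminal payoffs (S − K): max(96.87, 0) = 96.87, max(2, 0) = 2, max(-36.57, 0) = 0
Node u (S = 101.9): V_u = e^(−0.03)·[0.4221·96.8742 + 0.5779·2.0000] = 40.8022
Node d (S = 41.45): V_d = e^(−0.03)·[0.4221·2.0000 + 0.5779·0.0000] = 0.8192
Node 0 (S = 65): V_0 = e^(−0.03)·[0.4221·40.8022 + 0.5779·0.8192] = 17.1724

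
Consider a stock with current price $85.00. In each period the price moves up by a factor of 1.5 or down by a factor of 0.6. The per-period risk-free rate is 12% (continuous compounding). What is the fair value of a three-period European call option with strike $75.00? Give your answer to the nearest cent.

$41.59

Risk-neutral probability p = (e^0.12 − 0.6)/(1.5 − 0.6) = 0.5275/0.9000 = 0.5861
Terminal stock prices: S_uuu = 286.9, S_uud = 114.8, S_udd = 45.9, S_ddd = 18.36
Terminal payoffs (S − K): max(211.9, 0) = 211.9, max(39.75, 0) = 39.75, max(-29.1, 0) = 0, max(-56.64, 0) = 0
Node uu (S = 191.2): V_uu = e^(−0.12)·[0.5861·211.8750 + 0.4139·39.7500] = 124.7310
Node ud (S = 76.5): V_ud = e^(−0.12)·[0.5861·39.7500 + 0.4139·0.0000] = 20.6633
Node dd (S = 30.6): V_dd = e^(−0.12)·[0.5861·0.0000 + 0.4139·0.0000] = 0.0000
Node u (S = 127.5): V_u = e^(−0.12)·[0.5861·124.7310 + 0.4139·20.6633] = 72.4243
Node d (S = 51): V_d = e^(−0.12)·[0.5861·20.6633 + 0.4139·0.0000] = 10.7414
Node 0 (S = 85): V_0 = e^(−0.12)·[0.5861·72.4243 + 0.4139·10.7414] = 41.5914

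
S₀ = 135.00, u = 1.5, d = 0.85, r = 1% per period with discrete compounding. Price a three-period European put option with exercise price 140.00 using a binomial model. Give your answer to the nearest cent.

Risk-neutral probability p = (1 + 0.01 − 0.85)/(1.5 − 0.85) = 0.1600/0.6500 = 0.2462
Terminal stock prices: S_uuu = 455.6, S_uud = 258.2, S_udd = 146.3, S_ddd = 82.91
Terminal payoffs (K − S): max(-315.6, 0) = 0, max(-118.2, 0) = 0, max(-6.306, 0) = 0, max(57.09, 0) = 57.09
Node uu (S = 303.8): V_uu = 1/1.01·[0.2462·0.0000 + 0.7538·0.0000] = 0.0000
Node ud (S = 172.1): V_ud = 1/1.01·[0.2462·0.0000 + 0.7538·0.0000] = 0.0000
Node dd (S = 97.54): V_dd = 1/1.01·[0.2462·0.0000 + 0.7538·57.0931] = 42.6133
Node u (S = 202.5): V_u = 1/1.01·[0.2462·0.0000 + 0.7538·0.0000] = 0.0000
Node d (S = 114.8): V_d = 1/1.01·[0.2462·0.0000 + 0.7538·42.6133] = 31.8058
Node 0 (S = 135): V_0 = 1/1.01·[0.2462·0.0000 + 0.7538·31.8058] = 23.7393

23.74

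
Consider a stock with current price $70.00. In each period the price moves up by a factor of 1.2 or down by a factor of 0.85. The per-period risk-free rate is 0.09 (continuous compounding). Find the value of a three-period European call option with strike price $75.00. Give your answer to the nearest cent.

$15.51

Risk-neutral probability p = (e^0.09 − 0.85)/(1.2 − 0.85) = 0.2442/0.3500 = 0.6976
Terminal stock prices: S_uuu = 121, S_uud = 85.68, S_udd = 60.69, S_ddd = 42.99
Terminal payoffs (S − K): max(45.96, 0) = 45.96, max(10.68, 0) = 10.68, max(-14.31, 0) = 0, max(-32.01, 0) = 0
Node uu (S = 100.8): V_uu = e^(−0.09)·[0.6976·45.9600 + 0.3024·10.6800] = 32.2552
Node ud (S = 71.4): V_ud = e^(−0.09)·[0.6976·10.6800 + 0.3024·0.0000] = 6.8095
Node dd (S = 50.57): V_dd = e^(−0.09)·[0.6976·0.0000 + 0.3024·0.0000] = 0.0000
Node u (S = 84): V_u = e^(−0.09)·[0.6976·32.2552 + 0.3024·6.8095] = 22.4475
Node d (S = 59.5): V_d = e^(−0.09)·[0.6976·6.8095 + 0.3024·0.0000] = 4.3417
Node 0 (S = 70): V_0 = e^(−0.09)·[0.6976·22.4475 + 0.3024·4.3417] = 15.5122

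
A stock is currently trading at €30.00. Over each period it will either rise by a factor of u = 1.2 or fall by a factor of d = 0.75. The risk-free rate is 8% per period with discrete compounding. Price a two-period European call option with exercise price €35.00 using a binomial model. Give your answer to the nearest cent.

Risk-neutral probability p = (1 + 0.08 − 0.75)/(1.2 − 0.75) = 0.3300/0.4500 = 0.7333
Terminal stock prices: S_uu = 43.2, S_ud = 27, S_dd = 16.88
Terminal payoffs (S − K): max(8.2, 0) = 8.2, max(-8, 0) = 0, max(-18.12, 0) = 0
Node u (S = 36): V_u = 1/1.08·[0.7333·8.2000 + 0.2667·0.0000] = 5.5679
Node d (S = 22.5): V_d = 1/1.08·[0.7333·0.0000 + 0.2667·0.0000] = 0.0000
Node 0 (S = 30): V_0 = 1/1.08·[0.7333·5.5679 + 0.2667·0.0000] = 3.7807

€3.78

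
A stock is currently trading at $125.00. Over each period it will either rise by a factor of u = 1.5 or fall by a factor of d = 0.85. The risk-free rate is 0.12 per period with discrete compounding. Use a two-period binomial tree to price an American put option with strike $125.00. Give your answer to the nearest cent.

$9.79

Risk-neutral probability p = (1 + 0.12 − 0.85)/(1.5 − 0.85) = 0.2700/0.6500 = 0.4154
Terminal stock prices: S_uu = 281.2, S_ud = 159.4, S_dd = 90.31
Terminal payoffs (K − S): max(-156.2, 0) = 0, max(-34.38, 0) = 0, max(34.69, 0) = 34.69
Node u (S = 187.5): continuation = 1/1.12·[0.4154·0.0000 + 0.5846·0.0000] = 0.0000; exercise value = 0.0000 ≤ continuation, so V_u = 0.0000
Node d (S = 106.2): continuation = 1/1.12·[0.4154·0.0000 + 0.5846·34.6875] = 18.1061; exercise value = 18.7500 > continuation, so V_d = 18.7500 (exercise)
Node 0 (S = 125): continuation = 1/1.12·[0.4154·0.0000 + 0.5846·18.7500] = 9.7871; exercise value = 0.0000 ≤ continuation, so V_0 = 9.7871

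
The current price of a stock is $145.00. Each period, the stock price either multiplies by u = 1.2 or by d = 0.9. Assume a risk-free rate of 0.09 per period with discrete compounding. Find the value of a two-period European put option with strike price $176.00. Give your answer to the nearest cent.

Risk-neutral probability p = (1 + 0.09 − 0.9)/(1.2 − 0.9) = 0.1900/0.3000 = 0.6333
Terminal stock prices: S_uu = 208.8, S_ud = 156.6, S_dd = 117.5
Terminal payoffs (K − S): max(-32.8, 0) = 0, max(19.4, 0) = 19.4, max(58.55, 0) = 58.55
Node u (S = 174): V_u = 1/1.09·[0.6333·0.0000 + 0.3667·19.4000] = 6.5260
Node d (S = 130.5): V_d = 1/1.09·[0.6333·19.4000 + 0.3667·58.5500] = 30.9679
Node 0 (S = 145): V_0 = 1/1.09·[0.6333·6.5260 + 0.3667·30.9679] = 14.2092

$14.21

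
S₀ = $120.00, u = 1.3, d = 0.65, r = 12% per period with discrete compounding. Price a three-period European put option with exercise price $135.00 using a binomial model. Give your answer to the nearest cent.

Risk-neutral probability p = (1 + 0.12 − 0.65)/(1.3 − 0.65) = 0.4700/0.6500 = 0.7231
Terminal stock prices: S_uuu = 263.6, S_uud = 131.8, S_udd = 65.91, S_ddd = 32.95
Terminal payoffs (K − S): max(-128.6, 0) = 0, max(3.18, 0) = 3.18, max(69.09, 0) = 69.09, max(102, 0) = 102
Node uu (S = 202.8): V_uu = 1/1.12·[0.7231·0.0000 + 0.2769·3.1800] = 0.7863
Node ud (S = 101.4): V_ud = 1/1.12·[0.7231·3.1800 + 0.2769·69.0900] = 19.1357
Node dd (S = 50.7): V_dd = 1/1.12·[0.7231·69.0900 + 0.2769·102.0450] = 69.8357
Node u (S = 156): V_u = 1/1.12·[0.7231·0.7863 + 0.2769·19.1357] = 5.2390
Node d (S = 78): V_d = 1/1.12·[0.7231·19.1357 + 0.2769·69.8357] = 29.6212
Node 0 (S = 120): V_0 = 1/1.12·[0.7231·5.2390 + 0.2769·29.6212] = 10.7062

$10.71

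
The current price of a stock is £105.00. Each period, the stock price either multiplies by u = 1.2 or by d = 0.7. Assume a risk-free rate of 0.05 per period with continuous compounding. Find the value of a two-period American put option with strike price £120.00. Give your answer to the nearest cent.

Risk-neutral probability p = (e^0.05 − 0.7)/(1.2 − 0.7) = 0.3513/0.5000 = 0.7025
Terminal stock prices: S_uu = 151.2, S_ud = 88.2, S_dd = 51.45
Terminal payoffs (K − S): max(-31.2, 0) = 0, max(31.8, 0) = 31.8, max(68.55, 0) = 68.55
Node u (S = 126): continuation = e^(−0.05)·[0.7025·0.0000 + 0.2975·31.8000] = 8.9978; exercise value = 0.0000 ≤ continuation, so V_u = 8.9978
Node d (S = 73.5): continuation = e^(−0.05)·[0.7025·31.8000 + 0.2975·68.5500] = 40.6475; exercise value = 46.5000 > continuation, so V_d = 46.5000 (exercise)
Node 0 (S = 105): continuation = e^(−0.05)·[0.7025·8.9978 + 0.2975·46.5000] = 19.1703; exercise value = 15.0000 ≤ continuation, so V_0 = 19.1703

£19.17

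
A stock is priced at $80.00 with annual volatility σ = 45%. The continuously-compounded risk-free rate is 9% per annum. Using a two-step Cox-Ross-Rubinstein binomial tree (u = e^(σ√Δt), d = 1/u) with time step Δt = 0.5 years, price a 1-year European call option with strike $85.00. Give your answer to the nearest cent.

$14.65

CRR parameters: u = e^(σ√Δt) = e^(0.45·√0.5) = 1.3746, d = 1/u = 0.7275
Per-period rate: rΔt = 0.09·0.5 = 0.045, so R = e^0.045 = 1.0460
Risk-neutral probability p = (e^0.045 − 0.7275)/(1.3746 − 0.7275) = 0.3186/0.6472 = 0.4922
Terminal stock prices: S_uu = 151.2, S_ud = 80, S_dd = 42.34
Terminal payoffs (S − K): max(66.17, 0) = 66.17, max(-5, 0) = 0, max(-42.66, 0) = 0
Node u (S = 110): V_u = e^(−0.045)·[0.4922·66.1727 + 0.5078·0.0000] = 31.1392
Node d (S = 58.2): V_d = e^(−0.045)·[0.4922·0.0000 + 0.5078·0.0000] = 0.0000
Node 0 (S = 80): V_0 = e^(−0.045)·[0.4922·31.1392 + 0.5078·0.0000] = 14.6533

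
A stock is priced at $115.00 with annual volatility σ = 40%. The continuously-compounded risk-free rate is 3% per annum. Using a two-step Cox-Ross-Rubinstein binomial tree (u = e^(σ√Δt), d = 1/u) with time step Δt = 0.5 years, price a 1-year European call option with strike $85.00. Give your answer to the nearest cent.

CRR parameters: u = e^(σ√Δt) = e^(0.4·√0.5) = 1.3269, d = 1/u = 0.7536
Per-period rate: rΔt = 0.03·0.5 = 0.015, so R = e^0.015 = 1.0151
Risk-neutral probability p = (e^0.015 − 0.7536)/(1.3269 − 0.7536) = 0.2615/0.5733 = 0.4561
Terminal stock prices: S_uu = 202.5, S_ud = 115, S_dd = 65.32
Terminal payoffs (S − K): max(117.5, 0) = 117.5, max(30, 0) = 30, max(-19.68, 0) = 0
Node u (S = 152.6): V_u = e^(−0.015)·[0.4561·117.4752 + 0.5439·30.0000] = 68.8586
Node d (S = 86.67): V_d = e^(−0.015)·[0.4561·30.0000 + 0.5439·0.0000] = 13.4799
Node 0 (S = 115): V_0 = e^(−0.015)·[0.4561·68.8586 + 0.5439·13.4799] = 38.1625

$38.16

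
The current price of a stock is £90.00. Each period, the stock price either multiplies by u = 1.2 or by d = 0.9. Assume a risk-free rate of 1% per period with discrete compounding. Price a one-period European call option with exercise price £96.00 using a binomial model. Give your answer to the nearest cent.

Risk-neutral probability p = (1 + 0.01 − 0.9)/(1.2 − 0.9) = 0.1100/0.3000 = 0.3667
Terminal stock prices: S_u = 108, S_d = 81
Terminal payoffs (S − K): max(12, 0) = 12, max(-15, 0) = 0
Node 0 (S = 90): V_0 = 1/1.01·[0.3667·12.0000 + 0.6333·0.0000] = 4.3564

£4.36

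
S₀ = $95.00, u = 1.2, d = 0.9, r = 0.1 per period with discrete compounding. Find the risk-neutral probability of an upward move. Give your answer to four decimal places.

Risk-neutral probability p = (1 + 0.1 − 0.9)/(1.2 − 0.9) = 0.2000/0.3000 = 0.6667

p = 0.6667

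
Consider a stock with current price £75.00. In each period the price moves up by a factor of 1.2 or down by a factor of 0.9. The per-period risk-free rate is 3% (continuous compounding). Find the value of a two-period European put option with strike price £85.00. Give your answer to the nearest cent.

£9.15

Risk-neutral probability p = (e^0.03 − 0.9)/(1.2 − 0.9) = 0.1305/0.3000 = 0.4348
Terminal stock prices: S_uu = 108, S_ud = 81, S_dd = 60.75
Terminal payoffs (K − S): max(-23, 0) = 0, max(4, 0) = 4, max(24.25, 0) = 24.25
Node u (S = 90): V_u = e^(−0.03)·[0.4348·0.0000 + 0.5652·4.0000] = 2.1938
Node d (S = 67.5): V_d = e^(−0.03)·[0.4348·4.0000 + 0.5652·24.2500] = 14.9879
Node 0 (S = 75): V_0 = e^(−0.03)·[0.4348·2.1938 + 0.5652·14.9879] = 9.1459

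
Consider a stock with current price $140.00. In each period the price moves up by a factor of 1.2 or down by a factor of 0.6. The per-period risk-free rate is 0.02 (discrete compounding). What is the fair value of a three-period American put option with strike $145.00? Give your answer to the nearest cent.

Risk-neutral probability p = (1 + 0.02 − 0.6)/(1.2 − 0.6) = 0.4200/0.6000 = 0.7000
Terminal stock prices: S_uuu = 241.9, S_uud = 121, S_udd = 60.48, S_ddd = 30.24
Terminal payoffs (K − S): max(-96.92, 0) = 0, max(24.04, 0) = 24.04, max(84.52, 0) = 84.52, max(114.8, 0) = 114.8
Node uu (S = 201.6): continuation = 1/1.02·[0.7000·0.0000 + 0.3000·24.0400] = 7.0706; exercise value = 0.0000 ≤ continuation, so V_uu = 7.0706
Node ud (S = 100.8): continuation = 1/1.02·[0.7000·24.0400 + 0.3000·84.5200] = 41.3569; exercise value = 44.2000 > continuation, so V_ud = 44.2000 (exercise)
Node dd (S = 50.4): continuation = 1/1.02·[0.7000·84.5200 + 0.3000·114.7600] = 91.7569; exercise value = 94.6000 > continuation, so V_dd = 94.6000 (exercise)
Node u (S = 168): continuation = 1/1.02·[0.7000·7.0706 + 0.3000·44.2000] = 17.8524; exercise value = 0.0000 ≤ continuation, so V_u = 17.8524
Node d (S = 84): continuation = 1/1.02·[0.7000·44.2000 + 0.3000·94.6000] = 58.1569; exercise value = 61.0000 > continuation, so V_d = 61.0000 (exercise)
Node 0 (S = 140): continuation = 1/1.02·[0.7000·17.8524 + 0.3000·61.0000] = 30.1928; exercise value = 5.0000 ≤ continuation, so V_0 = 30.1928

$30.19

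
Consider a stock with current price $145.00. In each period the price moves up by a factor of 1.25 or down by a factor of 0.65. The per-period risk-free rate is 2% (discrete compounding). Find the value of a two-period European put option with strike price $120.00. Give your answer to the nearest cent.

Risk-neutral probability p = (1 + 0.02 − 0.65)/(1.25 − 0.65) = 0.3700/0.6000 = 0.6167
Terminal stock prices: S_uu = 226.6, S_ud = 117.8, S_dd = 61.26
Terminal payoffs (K − S): max(-106.6, 0) = 0, max(2.188, 0) = 2.188, max(58.74, 0) = 58.74
Node u (S = 181.2): V_u = 1/1.02·[0.6167·0.0000 + 0.3833·2.1875] = 0.8221
Node d (S = 94.25): V_d = 1/1.02·[0.6167·2.1875 + 0.3833·58.7375] = 23.3971
Node 0 (S = 145): V_0 = 1/1.02·[0.6167·0.8221 + 0.3833·23.3971] = 9.2900

$9.29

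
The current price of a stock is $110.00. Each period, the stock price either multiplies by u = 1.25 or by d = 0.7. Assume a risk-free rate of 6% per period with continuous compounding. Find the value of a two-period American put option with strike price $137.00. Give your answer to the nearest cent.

$27.47

Risk-neutral probability p = (e^0.06 − 0.7)/(1.25 − 0.7) = 0.3618/0.5500 = 0.6579
Terminal stock prices: S_uu = 171.9, S_ud = 96.25, S_dd = 53.9
Terminal payoffs (K − S): max(-34.88, 0) = 0, max(40.75, 0) = 40.75, max(83.1, 0) = 83.1
Node u (S = 137.5): continuation = e^(−0.06)·[0.6579·0.0000 + 0.3421·40.7500] = 13.1293; exercise value = 0.0000 ≤ continuation, so V_u = 13.1293
Node d (S = 77): continuation = e^(−0.06)·[0.6579·40.7500 + 0.3421·83.1000] = 52.0217; exercise value = 60.0000 > continuation, so V_d = 60.0000 (exercise)
Node 0 (S = 110): continuation = e^(−0.06)·[0.6579·13.1293 + 0.3421·60.0000] = 27.4661; exercise value = 27.0000 ≤ continuation, so V_0 = 27.4661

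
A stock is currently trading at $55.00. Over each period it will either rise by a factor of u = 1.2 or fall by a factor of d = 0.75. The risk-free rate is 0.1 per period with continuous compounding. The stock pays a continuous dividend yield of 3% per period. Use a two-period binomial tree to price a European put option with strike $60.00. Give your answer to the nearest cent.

$5.40

Per-period risk-free factor R = e^0.1 = 1.1052; dividend-adjusted growth = e^(0.1−0.03) = 1.0725.
Risk-neutral probability p = (1.0725 − 0.75)/(1.2 − 0.75) = 0.3225/0.4500 = 0.7167
Terminal stock prices: S_uu = 79.2, S_ud = 49.5, S_dd = 30.94
Terminal payoffs (K − S): max(-19.2, 0) = 0, max(10.5, 0) = 10.5, max(29.06, 0) = 29.06
Node u (S = 66): V_u = e^(−0.1)·[0.7167·0.0000 + 0.2833·10.5000] = 2.6917
Node d (S = 41.25): V_d = e^(−0.1)·[0.7167·10.5000 + 0.2833·29.0625] = 14.2594
Node 0 (S = 55): V_0 = e^(−0.1)·[0.7167·2.6917 + 0.2833·14.2594] = 5.4010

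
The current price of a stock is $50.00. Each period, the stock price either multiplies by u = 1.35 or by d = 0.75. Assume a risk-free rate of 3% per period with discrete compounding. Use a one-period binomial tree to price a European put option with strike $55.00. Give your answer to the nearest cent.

$9.06

Risk-neutral probability p = (1 + 0.03 − 0.75)/(1.35 − 0.75) = 0.2800/0.6000 = 0.4667
Terminal stock prices: S_u = 67.5, S_d = 37.5
Terminal payoffs (K − S): max(-12.5, 0) = 0, max(17.5, 0) = 17.5
Node 0 (S = 50): V_0 = 1/1.03·[0.4667·0.0000 + 0.5333·17.5000] = 9.0615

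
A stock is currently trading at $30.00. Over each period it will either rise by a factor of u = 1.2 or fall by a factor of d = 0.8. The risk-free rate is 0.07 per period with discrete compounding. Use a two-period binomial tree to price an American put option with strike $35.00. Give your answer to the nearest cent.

$5.00

Risk-neutral probability p = (1 + 0.07 − 0.8)/(1.2 − 0.8) = 0.2700/0.4000 = 0.6750
Terminal stock prices: S_uu = 43.2, S_ud = 28.8, S_dd = 19.2
Terminal payoffs (K − S): max(-8.2, 0) = 0, max(6.2, 0) = 6.2, max(15.8, 0) = 15.8
Node u (S = 36): continuation = 1/1.07·[0.6750·0.0000 + 0.3250·6.2000] = 1.8832; exercise value = 0.0000 ≤ continuation, so V_u = 1.8832
Node d (S = 24): continuation = 1/1.07·[0.6750·6.2000 + 0.3250·15.8000] = 8.7103; exercise value = 11.0000 > continuation, so V_d = 11.0000 (exercise)
Node 0 (S = 30): continuation = 1/1.07·[0.6750·1.8832 + 0.3250·11.0000] = 4.5291; exercise value = 5.0000 > continuation, so V_0 = 5.0000 (exercise)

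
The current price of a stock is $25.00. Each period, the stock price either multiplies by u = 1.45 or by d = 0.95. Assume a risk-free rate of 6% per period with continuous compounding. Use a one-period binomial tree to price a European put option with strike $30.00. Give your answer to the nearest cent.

$4.57

Risk-neutral probability p = (e^0.06 − 0.95)/(1.45 − 0.95) = 0.1118/0.5000 = 0.2237
Terminal stock prices: S_u = 36.25, S_d = 23.75
Terminal payoffs (K − S): max(-6.25, 0) = 0, max(6.25, 0) = 6.25
Node 0 (S = 25): V_0 = e^(−0.06)·[0.2237·0.0000 + 0.7763·6.2500] = 4.5695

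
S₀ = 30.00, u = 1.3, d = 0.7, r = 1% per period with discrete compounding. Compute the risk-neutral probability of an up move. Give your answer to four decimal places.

Risk-neutral probability p = (1 + 0.01 − 0.7)/(1.3 − 0.7) = 0.3100/0.6000 = 0.5167

p = 0.5167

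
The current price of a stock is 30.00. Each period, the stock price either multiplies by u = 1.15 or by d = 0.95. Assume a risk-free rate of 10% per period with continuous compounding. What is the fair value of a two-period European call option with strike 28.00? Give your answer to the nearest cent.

7.11

Risk-neutral probability p = (e^0.1 − 0.95)/(1.15 − 0.95) = 0.1552/0.2000 = 0.7759
Terminal stock prices: S_uu = 39.67, S_ud = 32.77, S_dd = 27.07
Terminal payoffs (S − K): max(11.67, 0) = 11.67, max(4.775, 0) = 4.775, max(-0.925, 0) = 0
Node u (S = 34.5): V_u = e^(−0.1)·[0.7759·11.6750 + 0.2241·4.7750] = 9.1646
Node d (S = 28.5): V_d = e^(−0.1)·[0.7759·4.7750 + 0.2241·0.0000] = 3.3522
Node 0 (S = 30): V_0 = e^(−0.1)·[0.7759·9.1646 + 0.2241·3.3522] = 7.1136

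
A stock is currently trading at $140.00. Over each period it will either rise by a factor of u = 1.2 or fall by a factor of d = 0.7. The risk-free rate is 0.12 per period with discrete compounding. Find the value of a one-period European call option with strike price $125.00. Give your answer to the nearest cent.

Risk-neutral probability p = (1 + 0.12 − 0.7)/(1.2 − 0.7) = 0.4200/0.5000 = 0.8400
Terminal stock prices: S_u = 168, S_d = 98
Terminal payoffs (S − K): max(43, 0) = 43, max(-27, 0) = 0
Node 0 (S = 140): V_0 = 1/1.12·[0.8400·43.0000 + 0.1600·0.0000] = 32.2500

$32.25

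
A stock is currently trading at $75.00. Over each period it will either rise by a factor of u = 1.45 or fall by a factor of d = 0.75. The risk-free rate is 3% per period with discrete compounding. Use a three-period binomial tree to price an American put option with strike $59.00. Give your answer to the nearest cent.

Risk-neutral probability p = (1 + 0.03 − 0.75)/(1.45 − 0.75) = 0.2800/0.7000 = 0.4000
Terminal stock prices: S_uuu = 228.6, S_uud = 118.3, S_udd = 61.17, S_ddd = 31.64
Terminal payoffs (K − S): max(-169.6, 0) = 0, max(-59.27, 0) = 0, max(-2.172, 0) = 0, max(27.36, 0) = 27.36
Node uu (S = 157.7): continuation = 1/1.03·[0.4000·0.0000 + 0.6000·0.0000] = 0.0000; exercise value = 0.0000 ≤ continuation, so V_uu = 0.0000
Node ud (S = 81.56): continuation = 1/1.03·[0.4000·0.0000 + 0.6000·0.0000] = 0.0000; exercise value = 0.0000 ≤ continuation, so V_ud = 0.0000
Node dd (S = 42.19): continuation = 1/1.03·[0.4000·0.0000 + 0.6000·27.3594] = 15.9375; exercise value = 16.8125 > continuation, so V_dd = 16.8125 (exercise)
Node u (S = 108.8): continuation = 1/1.03·[0.4000·0.0000 + 0.6000·0.0000] = 0.0000; exercise value = 0.0000 ≤ continuation, so V_u = 0.0000
Node d (S = 56.25): continuation = 1/1.03·[0.4000·0.0000 + 0.6000·16.8125] = 9.7937; exercise value = 2.7500 ≤ continuation, so V_d = 9.7937
Node 0 (S = 75): continuation = 1/1.03·[0.4000·0.0000 + 0.6000·9.7937] = 5.7051; exercise value = 0.0000 ≤ continuation, so V_0 = 5.7051

$5.71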